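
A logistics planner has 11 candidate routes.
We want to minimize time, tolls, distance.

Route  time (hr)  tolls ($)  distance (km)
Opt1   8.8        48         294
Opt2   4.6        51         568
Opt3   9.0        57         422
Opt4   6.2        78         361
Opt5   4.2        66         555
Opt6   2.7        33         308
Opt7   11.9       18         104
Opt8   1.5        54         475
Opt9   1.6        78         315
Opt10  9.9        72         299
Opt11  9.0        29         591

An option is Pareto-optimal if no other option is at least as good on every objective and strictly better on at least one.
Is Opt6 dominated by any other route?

No

Opt1: worse on time (8.8 vs 2.7).
Opt2: worse on time (4.6 vs 2.7).
Opt3: worse on time (9.0 vs 2.7).
Opt4: worse on time (6.2 vs 2.7).
Opt5: worse on time (4.2 vs 2.7).
Opt7: worse on time (11.9 vs 2.7).
Opt8: worse on tolls (54 vs 33).
Opt9: worse on tolls (78 vs 33).
Opt10: worse on time (9.9 vs 2.7).
Opt11: worse on time (9.0 vs 2.7).
No option is at least as good as Opt6 on every objective and strictly better on one.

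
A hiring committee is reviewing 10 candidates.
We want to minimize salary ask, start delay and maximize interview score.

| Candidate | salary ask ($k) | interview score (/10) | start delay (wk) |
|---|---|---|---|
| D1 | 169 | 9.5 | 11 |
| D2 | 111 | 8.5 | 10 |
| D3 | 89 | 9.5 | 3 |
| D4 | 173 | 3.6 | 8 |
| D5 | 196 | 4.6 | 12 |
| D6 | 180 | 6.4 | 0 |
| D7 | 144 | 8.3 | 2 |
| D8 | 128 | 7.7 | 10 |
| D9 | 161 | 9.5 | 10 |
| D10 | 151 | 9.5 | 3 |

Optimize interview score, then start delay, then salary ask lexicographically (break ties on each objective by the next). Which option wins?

D3

First maximize interview score: best is 9.5, kept {D1, D3, D9, D10}.
Then minimize start delay: best is 3, kept {D3, D10}.
Then minimize salary ask: best is 89, kept {D3}.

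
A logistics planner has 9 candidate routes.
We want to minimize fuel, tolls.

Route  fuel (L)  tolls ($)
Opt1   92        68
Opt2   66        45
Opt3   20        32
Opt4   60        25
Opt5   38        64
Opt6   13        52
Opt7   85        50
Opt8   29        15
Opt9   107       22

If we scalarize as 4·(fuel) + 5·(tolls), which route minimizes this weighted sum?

Opt1: 4·92 + 5·68 = 708
Opt2: 4·66 + 5·45 = 489
Opt3: 4·20 + 5·32 = 240
Opt4: 4·60 + 5·25 = 365
Opt5: 4·38 + 5·64 = 472
Opt6: 4·13 + 5·52 = 312
Opt7: 4·85 + 5·50 = 590
Opt8: 4·29 + 5·15 = 191
Opt9: 4·107 + 5·22 = 538
Lowest: Opt8 at 191.

Opt8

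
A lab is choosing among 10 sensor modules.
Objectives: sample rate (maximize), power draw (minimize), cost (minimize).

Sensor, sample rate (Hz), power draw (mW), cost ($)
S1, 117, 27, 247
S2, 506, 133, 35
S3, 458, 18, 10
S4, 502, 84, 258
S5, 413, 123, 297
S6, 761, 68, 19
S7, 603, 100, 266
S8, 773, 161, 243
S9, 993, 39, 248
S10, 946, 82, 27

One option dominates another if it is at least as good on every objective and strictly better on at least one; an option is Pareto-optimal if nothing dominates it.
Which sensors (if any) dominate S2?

S6: sample rate 761≥506, power draw 68≤133, cost 19≤35 — dominates S2.
S10: sample rate 946≥506, power draw 82≤133, cost 27≤35 — dominates S2.
Others (S1, S3, S4, S5, S7, S8, S9) are each worse than S2 on at least one objective.

S6, S10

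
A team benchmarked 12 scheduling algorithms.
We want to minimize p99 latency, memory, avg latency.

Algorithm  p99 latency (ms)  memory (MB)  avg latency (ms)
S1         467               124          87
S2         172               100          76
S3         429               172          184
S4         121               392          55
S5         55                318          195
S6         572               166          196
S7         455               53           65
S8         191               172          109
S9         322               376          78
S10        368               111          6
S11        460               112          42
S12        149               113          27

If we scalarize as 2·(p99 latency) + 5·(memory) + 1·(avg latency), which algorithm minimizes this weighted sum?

S1: 2·467 + 5·124 + 1·87 = 1641
S2: 2·172 + 5·100 + 1·76 = 920
S3: 2·429 + 5·172 + 1·184 = 1902
S4: 2·121 + 5·392 + 1·55 = 2257
S5: 2·55 + 5·318 + 1·195 = 1895
S6: 2·572 + 5·166 + 1·196 = 2170
S7: 2·455 + 5·53 + 1·65 = 1240
S8: 2·191 + 5·172 + 1·109 = 1351
S9: 2·322 + 5·376 + 1·78 = 2602
S10: 2·368 + 5·111 + 1·6 = 1297
S11: 2·460 + 5·112 + 1·42 = 1522
S12: 2·149 + 5·113 + 1·27 = 890
Lowest: S12 at 890.

S12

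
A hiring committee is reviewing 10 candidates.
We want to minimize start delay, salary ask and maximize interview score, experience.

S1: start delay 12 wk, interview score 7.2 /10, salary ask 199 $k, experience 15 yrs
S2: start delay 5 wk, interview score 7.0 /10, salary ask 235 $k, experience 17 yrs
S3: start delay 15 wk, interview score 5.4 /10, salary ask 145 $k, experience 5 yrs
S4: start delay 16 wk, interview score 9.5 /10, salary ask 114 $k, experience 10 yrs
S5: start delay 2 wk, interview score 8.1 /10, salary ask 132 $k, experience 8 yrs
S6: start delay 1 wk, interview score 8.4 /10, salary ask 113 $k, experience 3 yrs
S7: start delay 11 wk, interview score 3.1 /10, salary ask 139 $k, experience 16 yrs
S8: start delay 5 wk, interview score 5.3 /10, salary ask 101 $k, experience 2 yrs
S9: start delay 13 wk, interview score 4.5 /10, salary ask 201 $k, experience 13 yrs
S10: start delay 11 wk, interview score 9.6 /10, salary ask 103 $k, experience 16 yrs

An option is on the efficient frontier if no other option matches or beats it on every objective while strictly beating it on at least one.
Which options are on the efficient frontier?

S2, S5, S6, S8, S10

S1: dominated by S10 (start delay 11≤12, interview score 9.6≥7.2, salary ask 103≤199, experience 16≥15).
S2: not dominated (best experience).
S3: dominated by S5 (start delay 2≤15, interview score 8.1≥5.4, salary ask 132≤145, experience 8≥5).
S4: dominated by S10 (start delay 11≤16, interview score 9.6≥9.5, salary ask 103≤114, experience 16≥10).
S5: not dominated.
S6: not dominated (best start delay).
S7: dominated by S10 (start delay 11≤11, interview score 9.6≥3.1, salary ask 103≤139, experience 16≥16).
S8: not dominated (best salary ask).
S9: dominated by S1 (start delay 12≤13, interview score 7.2≥4.5, salary ask 199≤201, experience 15≥13).
S10: not dominated (best interview score).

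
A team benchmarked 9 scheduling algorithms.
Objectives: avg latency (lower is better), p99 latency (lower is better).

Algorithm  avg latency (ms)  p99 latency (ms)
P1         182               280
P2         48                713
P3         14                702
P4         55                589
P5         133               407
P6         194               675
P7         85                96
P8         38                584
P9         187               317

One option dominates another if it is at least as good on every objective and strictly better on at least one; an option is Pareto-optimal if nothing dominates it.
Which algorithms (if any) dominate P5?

P7: avg latency 85≤133, p99 latency 96≤407 — dominates P5.
Others (P1, P2, P3, P4, P6, P8, P9) are each worse than P5 on at least one objective.

P7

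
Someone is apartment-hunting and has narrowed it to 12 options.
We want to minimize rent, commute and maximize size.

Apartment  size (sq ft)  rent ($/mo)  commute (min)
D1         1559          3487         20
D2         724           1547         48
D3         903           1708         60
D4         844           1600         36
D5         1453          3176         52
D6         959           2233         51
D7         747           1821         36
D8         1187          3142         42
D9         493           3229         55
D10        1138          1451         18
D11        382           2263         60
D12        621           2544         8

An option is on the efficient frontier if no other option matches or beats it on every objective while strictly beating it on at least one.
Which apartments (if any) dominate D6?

D10

D10: size 1138≥959, rent 1451≤2233, commute 18≤51 — dominates D6.
Others (D1, D2, D3, D4, D5, D7, D8, D9, D11, D12) are each worse than D6 on at least one objective.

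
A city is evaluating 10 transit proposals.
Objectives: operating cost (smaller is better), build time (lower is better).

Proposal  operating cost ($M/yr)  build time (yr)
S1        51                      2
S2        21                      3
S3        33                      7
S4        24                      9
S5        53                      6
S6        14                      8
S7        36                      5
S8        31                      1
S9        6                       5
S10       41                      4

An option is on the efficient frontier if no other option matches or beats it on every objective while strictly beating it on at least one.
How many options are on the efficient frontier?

S1: dominated by S8 (operating cost 31≤51, build time 1≤2).
S2: not dominated.
S3: dominated by S2 (operating cost 21≤33, build time 3≤7).
S4: dominated by S2 (operating cost 21≤24, build time 3≤9).
S5: dominated by S1 (operating cost 51≤53, build time 2≤6).
S6: dominated by S9 (operating cost 6≤14, build time 5≤8).
S7: dominated by S2 (operating cost 21≤36, build time 3≤5).
S8: not dominated (best build time).
S9: not dominated (best operating cost).
S10: dominated by S2 (operating cost 21≤41, build time 3≤4).
Pareto-optimal: S2, S8, S9 → 3.

3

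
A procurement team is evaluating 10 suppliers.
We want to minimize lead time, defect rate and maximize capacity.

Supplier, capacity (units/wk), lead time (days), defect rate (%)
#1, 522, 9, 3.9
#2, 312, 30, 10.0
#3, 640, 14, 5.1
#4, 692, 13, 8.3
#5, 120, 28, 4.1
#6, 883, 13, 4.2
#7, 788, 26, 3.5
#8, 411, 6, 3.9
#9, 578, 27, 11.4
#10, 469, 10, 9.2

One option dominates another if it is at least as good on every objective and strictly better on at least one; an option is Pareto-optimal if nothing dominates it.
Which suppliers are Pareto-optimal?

#1: not dominated.
#2: dominated by #1 (capacity 522≥312, lead time 9≤30, defect rate 3.9≤10.0).
#3: dominated by #6 (capacity 883≥640, lead time 13≤14, defect rate 4.2≤5.1).
#4: dominated by #6 (capacity 883≥692, lead time 13≤13, defect rate 4.2≤8.3).
#5: dominated by #1 (capacity 522≥120, lead time 9≤28, defect rate 3.9≤4.1).
#6: not dominated (best capacity).
#7: not dominated (best defect rate).
#8: not dominated (best lead time).
#9: dominated by #3 (capacity 640≥578, lead time 14≤27, defect rate 5.1≤11.4).
#10: dominated by #1 (capacity 522≥469, lead time 9≤10, defect rate 3.9≤9.2).

#1, #6, #7, #8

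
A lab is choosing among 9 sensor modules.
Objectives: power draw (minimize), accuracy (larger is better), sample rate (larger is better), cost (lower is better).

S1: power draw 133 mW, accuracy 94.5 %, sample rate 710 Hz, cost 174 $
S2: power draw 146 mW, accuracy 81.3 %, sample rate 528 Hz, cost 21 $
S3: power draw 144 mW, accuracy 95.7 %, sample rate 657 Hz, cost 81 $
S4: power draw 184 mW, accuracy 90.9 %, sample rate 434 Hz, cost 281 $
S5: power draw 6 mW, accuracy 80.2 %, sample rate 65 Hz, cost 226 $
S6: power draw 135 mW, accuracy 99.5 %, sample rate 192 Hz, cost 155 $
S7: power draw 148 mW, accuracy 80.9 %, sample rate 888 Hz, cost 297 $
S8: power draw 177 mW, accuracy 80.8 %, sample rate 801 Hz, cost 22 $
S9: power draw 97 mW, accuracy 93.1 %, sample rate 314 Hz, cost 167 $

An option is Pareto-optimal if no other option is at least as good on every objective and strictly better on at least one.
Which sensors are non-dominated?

S1: not dominated.
S2: not dominated (best cost).
S3: not dominated.
S4: dominated by S1 (power draw 133≤184, accuracy 94.5≥90.9, sample rate 710≥434, cost 174≤281).
S5: not dominated (best power draw).
S6: not dominated (best accuracy).
S7: not dominated (best sample rate).
S8: not dominated.
S9: not dominated.

S1, S2, S3, S5, S6, S7, S8, S9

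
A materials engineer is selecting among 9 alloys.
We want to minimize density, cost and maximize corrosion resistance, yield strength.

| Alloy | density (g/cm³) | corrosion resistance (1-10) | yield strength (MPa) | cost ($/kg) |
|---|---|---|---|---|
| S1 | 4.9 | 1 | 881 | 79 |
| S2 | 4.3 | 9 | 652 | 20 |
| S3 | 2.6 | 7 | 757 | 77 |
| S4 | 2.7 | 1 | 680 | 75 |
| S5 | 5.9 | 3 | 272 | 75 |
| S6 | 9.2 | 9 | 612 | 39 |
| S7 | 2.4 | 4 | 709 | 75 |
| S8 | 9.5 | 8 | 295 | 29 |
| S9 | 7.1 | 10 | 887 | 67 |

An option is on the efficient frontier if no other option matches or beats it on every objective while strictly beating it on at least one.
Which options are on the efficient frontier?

S1: not dominated.
S2: not dominated (best cost).
S3: not dominated.
S4: dominated by S7 (density 2.4≤2.7, corrosion resistance 4≥1, yield strength 709≥680, cost 75≤75).
S5: dominated by S2 (density 4.3≤5.9, corrosion resistance 9≥3, yield strength 652≥272, cost 20≤75).
S6: dominated by S2 (density 4.3≤9.2, corrosion resistance 9≥9, yield strength 652≥612, cost 20≤39).
S7: not dominated (best density).
S8: dominated by S2 (density 4.3≤9.5, corrosion resistance 9≥8, yield strength 652≥295, cost 20≤29).
S9: not dominated (best corrosion resistance).

S1, S2, S3, S7, S9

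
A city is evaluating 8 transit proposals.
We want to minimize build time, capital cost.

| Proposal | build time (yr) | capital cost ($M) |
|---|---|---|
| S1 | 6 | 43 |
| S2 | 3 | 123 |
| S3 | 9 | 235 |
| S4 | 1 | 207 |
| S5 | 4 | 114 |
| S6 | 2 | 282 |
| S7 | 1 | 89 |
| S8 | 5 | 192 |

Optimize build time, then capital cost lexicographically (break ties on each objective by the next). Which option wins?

First minimize build time: best is 1, kept {S4, S7}.
Then minimize capital cost: best is 89, kept {S7}.

S7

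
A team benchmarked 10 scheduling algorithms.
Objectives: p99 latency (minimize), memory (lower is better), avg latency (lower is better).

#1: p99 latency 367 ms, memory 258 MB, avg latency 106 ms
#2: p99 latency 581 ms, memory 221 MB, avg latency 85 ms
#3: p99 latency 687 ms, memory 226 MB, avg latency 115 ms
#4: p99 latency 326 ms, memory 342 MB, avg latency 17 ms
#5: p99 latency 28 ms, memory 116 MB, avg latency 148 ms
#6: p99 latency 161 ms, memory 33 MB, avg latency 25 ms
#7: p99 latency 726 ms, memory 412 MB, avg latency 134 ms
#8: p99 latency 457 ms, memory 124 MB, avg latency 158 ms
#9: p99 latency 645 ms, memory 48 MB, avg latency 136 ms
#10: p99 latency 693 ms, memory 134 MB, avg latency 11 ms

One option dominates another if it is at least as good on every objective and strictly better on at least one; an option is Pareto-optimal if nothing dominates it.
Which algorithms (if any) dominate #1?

#6

#6: p99 latency 161≤367, memory 33≤258, avg latency 25≤106 — dominates #1.
Others (#2, #3, #4, #5, #7, #8, #9, #10) are each worse than #1 on at least one objective.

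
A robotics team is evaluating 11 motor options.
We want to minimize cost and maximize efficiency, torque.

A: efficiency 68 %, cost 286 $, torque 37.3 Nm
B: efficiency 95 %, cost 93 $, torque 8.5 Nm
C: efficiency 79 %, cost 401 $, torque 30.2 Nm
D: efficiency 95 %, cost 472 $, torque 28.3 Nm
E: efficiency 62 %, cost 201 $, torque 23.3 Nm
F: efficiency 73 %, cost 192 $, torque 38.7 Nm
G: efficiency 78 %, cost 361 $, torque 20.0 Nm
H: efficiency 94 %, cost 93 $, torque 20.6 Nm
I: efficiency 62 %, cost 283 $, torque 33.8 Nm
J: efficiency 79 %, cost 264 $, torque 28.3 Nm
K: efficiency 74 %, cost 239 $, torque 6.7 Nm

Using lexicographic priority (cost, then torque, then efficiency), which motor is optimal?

H

First minimize cost: best is 93, kept {B, H}.
Then maximize torque: best is 20.6, kept {H}.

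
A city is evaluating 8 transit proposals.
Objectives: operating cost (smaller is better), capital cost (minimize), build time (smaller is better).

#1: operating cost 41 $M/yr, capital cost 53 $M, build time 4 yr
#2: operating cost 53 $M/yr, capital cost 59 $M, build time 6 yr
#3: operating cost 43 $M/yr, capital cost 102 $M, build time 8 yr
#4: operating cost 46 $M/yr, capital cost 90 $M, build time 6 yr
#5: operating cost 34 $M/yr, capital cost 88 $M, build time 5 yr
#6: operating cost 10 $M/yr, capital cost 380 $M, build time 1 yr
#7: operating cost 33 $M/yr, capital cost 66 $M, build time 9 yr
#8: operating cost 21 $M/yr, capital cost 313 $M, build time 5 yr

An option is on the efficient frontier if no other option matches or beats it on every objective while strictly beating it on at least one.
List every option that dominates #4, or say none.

#1: operating cost 41≤46, capital cost 53≤90, build time 4≤6 — dominates #4.
#5: operating cost 34≤46, capital cost 88≤90, build time 5≤6 — dominates #4.
Others (#2, #3, #6, #7, #8) are each worse than #4 on at least one objective.

#1, #5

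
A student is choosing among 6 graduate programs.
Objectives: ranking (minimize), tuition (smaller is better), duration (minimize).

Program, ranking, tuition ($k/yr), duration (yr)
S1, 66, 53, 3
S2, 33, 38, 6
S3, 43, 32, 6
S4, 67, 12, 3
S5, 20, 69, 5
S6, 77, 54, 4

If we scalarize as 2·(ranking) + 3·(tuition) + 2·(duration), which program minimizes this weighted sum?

S1: 2·66 + 3·53 + 2·3 = 297
S2: 2·33 + 3·38 + 2·6 = 192
S3: 2·43 + 3·32 + 2·6 = 194
S4: 2·67 + 3·12 + 2·3 = 176
S5: 2·20 + 3·69 + 2·5 = 257
S6: 2·77 + 3·54 + 2·4 = 324
Lowest: S4 at 176.

S4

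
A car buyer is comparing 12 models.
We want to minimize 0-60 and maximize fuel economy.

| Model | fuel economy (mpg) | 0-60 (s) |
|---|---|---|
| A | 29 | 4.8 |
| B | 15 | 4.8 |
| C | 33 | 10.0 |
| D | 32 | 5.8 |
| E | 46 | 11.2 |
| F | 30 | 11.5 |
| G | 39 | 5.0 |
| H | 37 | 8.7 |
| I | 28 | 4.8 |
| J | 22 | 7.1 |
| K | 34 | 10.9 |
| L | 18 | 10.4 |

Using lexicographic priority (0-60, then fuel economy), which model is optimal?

First minimize 0-60: best is 4.8, kept {A, B, I}.
Then maximize fuel economy: best is 29, kept {A}.

A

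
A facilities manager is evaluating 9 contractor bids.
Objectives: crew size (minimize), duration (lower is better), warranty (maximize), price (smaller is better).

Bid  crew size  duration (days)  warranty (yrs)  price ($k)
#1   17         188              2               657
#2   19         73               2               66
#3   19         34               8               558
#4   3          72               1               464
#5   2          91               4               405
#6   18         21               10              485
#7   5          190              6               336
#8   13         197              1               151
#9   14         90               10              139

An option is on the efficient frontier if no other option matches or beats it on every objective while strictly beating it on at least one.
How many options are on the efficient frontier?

7

#1: dominated by #5 (crew size 2≤17, duration 91≤188, warranty 4≥2, price 405≤657).
#2: not dominated (best price).
#3: dominated by #6 (crew size 18≤19, duration 21≤34, warranty 10≥8, price 485≤558).
#4: not dominated.
#5: not dominated (best crew size).
#6: not dominated (best duration).
#7: not dominated.
#8: not dominated.
#9: not dominated.
Pareto-optimal: #2, #4, #5, #6, #7, #8, #9 → 7.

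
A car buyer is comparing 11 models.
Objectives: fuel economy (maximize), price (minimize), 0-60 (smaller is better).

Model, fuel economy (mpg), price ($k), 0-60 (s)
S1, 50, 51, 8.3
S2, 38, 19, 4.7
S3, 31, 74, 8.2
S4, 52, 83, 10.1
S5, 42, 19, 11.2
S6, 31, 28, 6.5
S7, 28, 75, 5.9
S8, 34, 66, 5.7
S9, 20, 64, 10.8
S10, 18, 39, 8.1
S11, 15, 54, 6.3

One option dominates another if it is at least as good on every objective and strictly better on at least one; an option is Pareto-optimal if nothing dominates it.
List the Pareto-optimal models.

S1: not dominated.
S2: not dominated (best 0-60).
S3: dominated by S2 (fuel economy 38≥31, price 19≤74, 0-60 4.7≤8.2).
S4: not dominated (best fuel economy).
S5: not dominated.
S6: dominated by S2 (fuel economy 38≥31, price 19≤28, 0-60 4.7≤6.5).
S7: dominated by S2 (fuel economy 38≥28, price 19≤75, 0-60 4.7≤5.9).
S8: dominated by S2 (fuel economy 38≥34, price 19≤66, 0-60 4.7≤5.7).
S9: dominated by S1 (fuel economy 50≥20, price 51≤64, 0-60 8.3≤10.8).
S10: dominated by S2 (fuel economy 38≥18, price 19≤39, 0-60 4.7≤8.1).
S11: dominated by S2 (fuel economy 38≥15, price 19≤54, 0-60 4.7≤6.3).

S1, S2, S4, S5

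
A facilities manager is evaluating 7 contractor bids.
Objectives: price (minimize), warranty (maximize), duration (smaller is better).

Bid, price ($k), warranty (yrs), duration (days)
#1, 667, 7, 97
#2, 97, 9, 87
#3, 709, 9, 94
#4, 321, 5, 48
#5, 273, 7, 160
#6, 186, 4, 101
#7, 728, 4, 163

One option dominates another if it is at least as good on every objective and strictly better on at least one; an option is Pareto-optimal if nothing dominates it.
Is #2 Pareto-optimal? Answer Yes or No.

Yes

#1: worse on price (667 vs 97).
#3: worse on price (709 vs 97).
#4: worse on price (321 vs 97).
#5: worse on price (273 vs 97).
#6: worse on price (186 vs 97).
#7: worse on price (728 vs 97).
No option is at least as good as #2 on every objective and strictly better on one.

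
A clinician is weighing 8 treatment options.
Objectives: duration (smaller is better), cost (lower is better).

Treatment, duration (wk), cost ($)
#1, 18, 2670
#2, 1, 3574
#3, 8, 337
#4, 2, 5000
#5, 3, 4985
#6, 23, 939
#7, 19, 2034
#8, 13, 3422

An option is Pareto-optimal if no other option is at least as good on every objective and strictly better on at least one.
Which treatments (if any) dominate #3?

none

#1: worse on duration (18 vs 8).
#2: worse on cost (3574 vs 337).
#4: worse on cost (5000 vs 337).
#5: worse on cost (4985 vs 337).
#6: worse on duration (23 vs 8).
#7: worse on duration (19 vs 8).
#8: worse on duration (13 vs 8).
No option dominates #3.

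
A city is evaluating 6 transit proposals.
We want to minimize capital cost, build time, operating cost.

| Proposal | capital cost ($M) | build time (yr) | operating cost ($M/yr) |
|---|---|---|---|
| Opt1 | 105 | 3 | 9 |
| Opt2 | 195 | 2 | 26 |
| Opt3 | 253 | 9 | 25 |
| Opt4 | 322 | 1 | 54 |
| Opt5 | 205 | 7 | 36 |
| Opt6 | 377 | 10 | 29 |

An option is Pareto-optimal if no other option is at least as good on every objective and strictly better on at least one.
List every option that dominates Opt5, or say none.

Opt1: capital cost 105≤205, build time 3≤7, operating cost 9≤36 — dominates Opt5.
Opt2: capital cost 195≤205, build time 2≤7, operating cost 26≤36 — dominates Opt5.
Others (Opt3, Opt4, Opt6) are each worse than Opt5 on at least one objective.

Opt1, Opt2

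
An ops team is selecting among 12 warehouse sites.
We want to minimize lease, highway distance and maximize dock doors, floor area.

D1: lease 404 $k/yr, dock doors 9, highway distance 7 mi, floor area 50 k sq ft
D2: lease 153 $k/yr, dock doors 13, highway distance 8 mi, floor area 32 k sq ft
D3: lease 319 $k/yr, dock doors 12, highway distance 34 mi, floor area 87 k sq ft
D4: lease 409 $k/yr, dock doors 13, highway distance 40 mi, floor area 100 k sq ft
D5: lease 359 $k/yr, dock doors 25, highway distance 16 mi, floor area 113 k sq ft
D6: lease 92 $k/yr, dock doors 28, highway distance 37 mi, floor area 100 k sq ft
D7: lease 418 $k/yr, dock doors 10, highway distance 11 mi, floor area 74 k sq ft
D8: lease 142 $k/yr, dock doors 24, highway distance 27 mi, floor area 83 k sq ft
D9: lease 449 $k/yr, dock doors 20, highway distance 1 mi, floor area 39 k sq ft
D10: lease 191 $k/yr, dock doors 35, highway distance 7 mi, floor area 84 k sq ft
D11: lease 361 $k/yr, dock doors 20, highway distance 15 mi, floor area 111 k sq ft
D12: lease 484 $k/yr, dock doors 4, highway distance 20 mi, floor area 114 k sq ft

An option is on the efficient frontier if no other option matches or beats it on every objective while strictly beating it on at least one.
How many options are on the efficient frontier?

D1: dominated by D10 (lease 191≤404, dock doors 35≥9, highway distance 7≤7, floor area 84≥50).
D2: not dominated.
D3: not dominated.
D4: dominated by D5 (lease 359≤409, dock doors 25≥13, highway distance 16≤40, floor area 113≥100).
D5: not dominated.
D6: not dominated (best lease).
D7: dominated by D10 (lease 191≤418, dock doors 35≥10, highway distance 7≤11, floor area 84≥74).
D8: not dominated.
D9: not dominated (best highway distance).
D10: not dominated (best dock doors).
D11: not dominated.
D12: not dominated (best floor area).
Pareto-optimal: D2, D3, D5, D6, D8, D9, D10, D11, D12 → 9.

9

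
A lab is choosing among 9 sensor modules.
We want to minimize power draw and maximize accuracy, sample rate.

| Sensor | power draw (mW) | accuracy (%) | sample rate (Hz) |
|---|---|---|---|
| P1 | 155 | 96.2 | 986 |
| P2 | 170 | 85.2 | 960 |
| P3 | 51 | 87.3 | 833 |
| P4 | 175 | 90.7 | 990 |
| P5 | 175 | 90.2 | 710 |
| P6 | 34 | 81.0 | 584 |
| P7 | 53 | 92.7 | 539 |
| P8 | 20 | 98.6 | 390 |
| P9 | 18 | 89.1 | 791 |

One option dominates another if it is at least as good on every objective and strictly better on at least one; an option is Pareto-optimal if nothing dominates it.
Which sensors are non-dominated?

P1: not dominated.
P2: dominated by P1 (power draw 155≤170, accuracy 96.2≥85.2, sample rate 986≥960).
P3: not dominated.
P4: not dominated (best sample rate).
P5: dominated by P1 (power draw 155≤175, accuracy 96.2≥90.2, sample rate 986≥710).
P6: dominated by P9 (power draw 18≤34, accuracy 89.1≥81.0, sample rate 791≥584).
P7: not dominated.
P8: not dominated (best accuracy).
P9: not dominated (best power draw).

P1, P3, P4, P7, P8, P9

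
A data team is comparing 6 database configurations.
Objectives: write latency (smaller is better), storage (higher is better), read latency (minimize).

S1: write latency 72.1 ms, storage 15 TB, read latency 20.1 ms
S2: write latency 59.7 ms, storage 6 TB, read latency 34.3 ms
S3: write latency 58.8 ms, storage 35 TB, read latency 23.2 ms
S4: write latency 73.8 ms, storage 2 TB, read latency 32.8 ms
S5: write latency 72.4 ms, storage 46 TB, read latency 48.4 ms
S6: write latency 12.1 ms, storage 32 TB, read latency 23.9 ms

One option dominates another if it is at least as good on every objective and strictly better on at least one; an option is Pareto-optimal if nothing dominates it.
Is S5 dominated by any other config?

No

S1: worse on storage (15 vs 46).
S2: worse on storage (6 vs 46).
S3: worse on storage (35 vs 46).
S4: worse on write latency (73.8 vs 72.4).
S6: worse on storage (32 vs 46).
No option is at least as good as S5 on every objective and strictly better on one.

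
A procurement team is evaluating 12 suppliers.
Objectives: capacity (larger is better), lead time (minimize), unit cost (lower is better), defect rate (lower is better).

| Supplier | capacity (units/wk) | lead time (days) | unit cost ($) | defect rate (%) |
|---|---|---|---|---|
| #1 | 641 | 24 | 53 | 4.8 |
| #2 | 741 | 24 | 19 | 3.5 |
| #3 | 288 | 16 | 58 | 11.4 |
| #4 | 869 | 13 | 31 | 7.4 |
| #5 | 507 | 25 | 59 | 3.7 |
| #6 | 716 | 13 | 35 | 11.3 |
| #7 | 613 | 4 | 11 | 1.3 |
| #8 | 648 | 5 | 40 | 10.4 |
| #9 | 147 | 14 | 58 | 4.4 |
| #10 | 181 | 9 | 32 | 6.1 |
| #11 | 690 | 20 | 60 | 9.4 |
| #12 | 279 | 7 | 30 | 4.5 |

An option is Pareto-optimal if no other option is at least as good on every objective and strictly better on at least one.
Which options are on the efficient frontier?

#1: dominated by #2 (capacity 741≥641, lead time 24≤24, unit cost 19≤53, defect rate 3.5≤4.8).
#2: not dominated.
#3: dominated by #4 (capacity 869≥288, lead time 13≤16, unit cost 31≤58, defect rate 7.4≤11.4).
#4: not dominated (best capacity).
#5: dominated by #2 (capacity 741≥507, lead time 24≤25, unit cost 19≤59, defect rate 3.5≤3.7).
#6: dominated by #4 (capacity 869≥716, lead time 13≤13, unit cost 31≤35, defect rate 7.4≤11.3).
#7: not dominated (best lead time).
#8: not dominated.
#9: dominated by #7 (capacity 613≥147, lead time 4≤14, unit cost 11≤58, defect rate 1.3≤4.4).
#10: dominated by #7 (capacity 613≥181, lead time 4≤9, unit cost 11≤32, defect rate 1.3≤6.1).
#11: dominated by #4 (capacity 869≥690, lead time 13≤20, unit cost 31≤60, defect rate 7.4≤9.4).
#12: dominated by #7 (capacity 613≥279, lead time 4≤7, unit cost 11≤30, defect rate 1.3≤4.5).

#2, #4, #7, #8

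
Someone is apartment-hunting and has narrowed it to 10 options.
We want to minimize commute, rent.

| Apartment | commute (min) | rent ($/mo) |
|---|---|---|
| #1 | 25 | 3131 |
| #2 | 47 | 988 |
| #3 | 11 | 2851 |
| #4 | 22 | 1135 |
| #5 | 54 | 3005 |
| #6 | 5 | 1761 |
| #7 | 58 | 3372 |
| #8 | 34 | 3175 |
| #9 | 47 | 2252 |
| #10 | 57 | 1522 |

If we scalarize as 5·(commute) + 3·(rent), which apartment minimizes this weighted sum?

#1: 5·25 + 3·3131 = 9518
#2: 5·47 + 3·988 = 3199
#3: 5·11 + 3·2851 = 8608
#4: 5·22 + 3·1135 = 3515
#5: 5·54 + 3·3005 = 9285
#6: 5·5 + 3·1761 = 5308
#7: 5·58 + 3·3372 = 10406
#8: 5·34 + 3·3175 = 9695
#9: 5·47 + 3·2252 = 6991
#10: 5·57 + 3·1522 = 4851
Lowest: #2 at 3199.

#2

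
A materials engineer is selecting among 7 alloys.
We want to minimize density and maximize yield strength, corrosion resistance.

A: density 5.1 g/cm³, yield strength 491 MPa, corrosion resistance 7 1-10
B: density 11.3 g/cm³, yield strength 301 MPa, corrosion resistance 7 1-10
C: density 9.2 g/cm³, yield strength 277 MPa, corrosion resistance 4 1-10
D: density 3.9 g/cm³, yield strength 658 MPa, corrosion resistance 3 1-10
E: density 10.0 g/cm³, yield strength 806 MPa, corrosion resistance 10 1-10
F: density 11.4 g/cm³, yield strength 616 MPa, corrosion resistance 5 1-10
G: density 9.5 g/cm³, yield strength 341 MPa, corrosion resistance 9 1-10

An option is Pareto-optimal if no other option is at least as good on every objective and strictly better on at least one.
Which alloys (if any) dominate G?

A: worse on corrosion resistance (7 vs 9).
B: worse on density (11.3 vs 9.5).
C: worse on yield strength (277 vs 341).
D: worse on corrosion resistance (3 vs 9).
E: worse on density (10.0 vs 9.5).
F: worse on density (11.4 vs 9.5).
No option dominates G.

none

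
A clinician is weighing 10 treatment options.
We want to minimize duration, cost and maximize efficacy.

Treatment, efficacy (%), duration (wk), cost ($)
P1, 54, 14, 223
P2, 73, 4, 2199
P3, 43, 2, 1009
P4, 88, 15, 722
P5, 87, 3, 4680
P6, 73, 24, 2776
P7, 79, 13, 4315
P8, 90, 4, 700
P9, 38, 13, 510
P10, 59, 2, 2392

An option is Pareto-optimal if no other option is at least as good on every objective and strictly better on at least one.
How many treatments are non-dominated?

6

P1: not dominated (best cost).
P2: dominated by P8 (efficacy 90≥73, duration 4≤4, cost 700≤2199).
P3: not dominated.
P4: dominated by P8 (efficacy 90≥88, duration 4≤15, cost 700≤722).
P5: not dominated.
P6: dominated by P2 (efficacy 73≥73, duration 4≤24, cost 2199≤2776).
P7: dominated by P8 (efficacy 90≥79, duration 4≤13, cost 700≤4315).
P8: not dominated (best efficacy).
P9: not dominated.
P10: not dominated.
Pareto-optimal: P1, P3, P5, P8, P9, P10 → 6.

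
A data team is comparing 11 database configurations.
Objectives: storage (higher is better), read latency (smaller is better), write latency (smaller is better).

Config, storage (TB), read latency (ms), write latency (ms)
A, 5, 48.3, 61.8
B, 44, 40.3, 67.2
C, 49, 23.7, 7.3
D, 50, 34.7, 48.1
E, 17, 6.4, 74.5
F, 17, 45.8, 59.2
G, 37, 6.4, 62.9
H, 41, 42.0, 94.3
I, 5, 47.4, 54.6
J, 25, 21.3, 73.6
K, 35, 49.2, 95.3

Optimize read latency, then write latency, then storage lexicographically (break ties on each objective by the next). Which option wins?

G

First minimize read latency: best is 6.4, kept {E, G}.
Then minimize write latency: best is 62.9, kept {G}.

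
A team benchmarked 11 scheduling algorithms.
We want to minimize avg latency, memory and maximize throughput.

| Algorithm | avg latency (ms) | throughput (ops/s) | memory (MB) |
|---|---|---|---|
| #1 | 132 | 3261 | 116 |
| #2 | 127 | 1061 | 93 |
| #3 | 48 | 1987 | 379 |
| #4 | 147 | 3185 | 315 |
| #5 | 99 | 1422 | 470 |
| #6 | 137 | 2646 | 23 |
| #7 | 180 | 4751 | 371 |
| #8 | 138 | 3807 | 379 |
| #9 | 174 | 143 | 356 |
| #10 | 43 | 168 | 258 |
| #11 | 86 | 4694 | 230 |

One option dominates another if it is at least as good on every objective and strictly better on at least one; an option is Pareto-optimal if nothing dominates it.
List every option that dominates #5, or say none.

#3: avg latency 48≤99, throughput 1987≥1422, memory 379≤470 — dominates #5.
#11: avg latency 86≤99, throughput 4694≥1422, memory 230≤470 — dominates #5.
Others (#1, #2, #4, #6, #7, #8, #9, #10) are each worse than #5 on at least one objective.

#3, #11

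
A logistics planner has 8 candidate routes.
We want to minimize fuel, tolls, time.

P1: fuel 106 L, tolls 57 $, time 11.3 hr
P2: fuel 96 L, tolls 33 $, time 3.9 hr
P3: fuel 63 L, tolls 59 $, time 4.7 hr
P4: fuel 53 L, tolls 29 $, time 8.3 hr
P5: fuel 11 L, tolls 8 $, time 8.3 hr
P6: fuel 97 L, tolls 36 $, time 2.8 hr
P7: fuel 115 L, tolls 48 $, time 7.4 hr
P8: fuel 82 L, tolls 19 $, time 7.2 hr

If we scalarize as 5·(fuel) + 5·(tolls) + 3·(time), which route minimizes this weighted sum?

P5

P1: 5·106 + 5·57 + 3·11.3 = 848.9
P2: 5·96 + 5·33 + 3·3.9 = 656.7
P3: 5·63 + 5·59 + 3·4.7 = 624.1
P4: 5·53 + 5·29 + 3·8.3 = 434.9
P5: 5·11 + 5·8 + 3·8.3 = 119.9
P6: 5·97 + 5·36 + 3·2.8 = 673.4
P7: 5·115 + 5·48 + 3·7.4 = 837.2
P8: 5·82 + 5·19 + 3·7.2 = 526.6
Lowest: P5 at 119.9.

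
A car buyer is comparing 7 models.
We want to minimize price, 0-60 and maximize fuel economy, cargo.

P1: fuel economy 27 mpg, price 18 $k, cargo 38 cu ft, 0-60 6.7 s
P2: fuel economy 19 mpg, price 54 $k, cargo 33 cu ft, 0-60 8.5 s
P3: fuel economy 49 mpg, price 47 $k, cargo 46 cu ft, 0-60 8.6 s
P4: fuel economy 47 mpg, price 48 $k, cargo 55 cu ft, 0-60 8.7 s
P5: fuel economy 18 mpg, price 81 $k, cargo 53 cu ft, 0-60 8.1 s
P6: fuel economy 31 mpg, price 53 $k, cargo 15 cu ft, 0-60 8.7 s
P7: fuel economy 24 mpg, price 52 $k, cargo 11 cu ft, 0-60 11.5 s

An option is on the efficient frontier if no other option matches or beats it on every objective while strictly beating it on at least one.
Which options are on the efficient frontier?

P1: not dominated (best price).
P2: dominated by P1 (fuel economy 27≥19, price 18≤54, cargo 38≥33, 0-60 6.7≤8.5).
P3: not dominated (best fuel economy).
P4: not dominated (best cargo).
P5: not dominated.
P6: dominated by P3 (fuel economy 49≥31, price 47≤53, cargo 46≥15, 0-60 8.6≤8.7).
P7: dominated by P1 (fuel economy 27≥24, price 18≤52, cargo 38≥11, 0-60 6.7≤11.5).

P1, P3, P4, P5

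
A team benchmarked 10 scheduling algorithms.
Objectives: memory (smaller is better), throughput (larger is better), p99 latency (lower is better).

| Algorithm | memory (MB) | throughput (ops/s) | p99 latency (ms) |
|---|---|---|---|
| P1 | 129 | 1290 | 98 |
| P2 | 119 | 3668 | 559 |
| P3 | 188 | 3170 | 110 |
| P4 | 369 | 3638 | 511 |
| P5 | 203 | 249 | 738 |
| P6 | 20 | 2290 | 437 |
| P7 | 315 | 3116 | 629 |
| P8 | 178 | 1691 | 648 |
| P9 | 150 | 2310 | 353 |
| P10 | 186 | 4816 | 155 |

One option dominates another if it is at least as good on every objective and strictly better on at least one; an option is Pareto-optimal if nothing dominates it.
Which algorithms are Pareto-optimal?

P1, P2, P3, P6, P9, P10

P1: not dominated (best p99 latency).
P2: not dominated.
P3: not dominated.
P4: dominated by P10 (memory 186≤369, throughput 4816≥3638, p99 latency 155≤511).
P5: dominated by P1 (memory 129≤203, throughput 1290≥249, p99 latency 98≤738).
P6: not dominated (best memory).
P7: dominated by P2 (memory 119≤315, throughput 3668≥3116, p99 latency 559≤629).
P8: dominated by P2 (memory 119≤178, throughput 3668≥1691, p99 latency 559≤648).
P9: not dominated.
P10: not dominated (best throughput).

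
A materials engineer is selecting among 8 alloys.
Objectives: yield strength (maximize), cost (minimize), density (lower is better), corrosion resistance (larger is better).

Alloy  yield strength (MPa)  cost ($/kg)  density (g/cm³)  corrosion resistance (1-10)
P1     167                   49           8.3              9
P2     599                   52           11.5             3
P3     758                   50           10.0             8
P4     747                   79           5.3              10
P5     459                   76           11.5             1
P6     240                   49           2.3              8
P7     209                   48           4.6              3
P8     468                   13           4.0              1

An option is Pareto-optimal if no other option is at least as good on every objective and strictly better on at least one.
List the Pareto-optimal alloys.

P1, P3, P4, P6, P7, P8

P1: not dominated.
P2: dominated by P3 (yield strength 758≥599, cost 50≤52, density 10.0≤11.5, corrosion resistance 8≥3).
P3: not dominated (best yield strength).
P4: not dominated (best corrosion resistance).
P5: dominated by P2 (yield strength 599≥459, cost 52≤76, density 11.5≤11.5, corrosion resistance 3≥1).
P6: not dominated (best density).
P7: not dominated.
P8: not dominated (best cost).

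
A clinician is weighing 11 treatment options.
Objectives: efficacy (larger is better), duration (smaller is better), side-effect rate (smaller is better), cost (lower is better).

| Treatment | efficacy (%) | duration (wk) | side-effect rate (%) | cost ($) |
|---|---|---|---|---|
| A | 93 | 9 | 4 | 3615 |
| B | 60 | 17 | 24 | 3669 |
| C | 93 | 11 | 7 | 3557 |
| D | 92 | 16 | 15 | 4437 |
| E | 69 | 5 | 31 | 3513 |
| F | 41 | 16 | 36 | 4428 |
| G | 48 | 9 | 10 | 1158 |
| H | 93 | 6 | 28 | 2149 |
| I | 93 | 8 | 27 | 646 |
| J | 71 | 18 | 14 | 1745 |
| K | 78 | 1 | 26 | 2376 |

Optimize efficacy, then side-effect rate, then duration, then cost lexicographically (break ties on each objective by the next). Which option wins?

A

First maximize efficacy: best is 93, kept {A, C, H, I}.
Then minimize side-effect rate: best is 4, kept {A}.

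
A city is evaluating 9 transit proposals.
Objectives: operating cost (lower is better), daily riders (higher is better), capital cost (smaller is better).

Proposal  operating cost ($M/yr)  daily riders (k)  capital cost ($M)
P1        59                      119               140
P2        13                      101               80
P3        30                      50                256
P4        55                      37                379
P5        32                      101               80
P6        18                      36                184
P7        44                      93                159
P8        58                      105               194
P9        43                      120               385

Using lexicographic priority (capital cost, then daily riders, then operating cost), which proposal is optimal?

First minimize capital cost: best is 80, kept {P2, P5}.
Then maximize daily riders: best is 101, kept {P2, P5}.
Then minimize operating cost: best is 13, kept {P2}.

P2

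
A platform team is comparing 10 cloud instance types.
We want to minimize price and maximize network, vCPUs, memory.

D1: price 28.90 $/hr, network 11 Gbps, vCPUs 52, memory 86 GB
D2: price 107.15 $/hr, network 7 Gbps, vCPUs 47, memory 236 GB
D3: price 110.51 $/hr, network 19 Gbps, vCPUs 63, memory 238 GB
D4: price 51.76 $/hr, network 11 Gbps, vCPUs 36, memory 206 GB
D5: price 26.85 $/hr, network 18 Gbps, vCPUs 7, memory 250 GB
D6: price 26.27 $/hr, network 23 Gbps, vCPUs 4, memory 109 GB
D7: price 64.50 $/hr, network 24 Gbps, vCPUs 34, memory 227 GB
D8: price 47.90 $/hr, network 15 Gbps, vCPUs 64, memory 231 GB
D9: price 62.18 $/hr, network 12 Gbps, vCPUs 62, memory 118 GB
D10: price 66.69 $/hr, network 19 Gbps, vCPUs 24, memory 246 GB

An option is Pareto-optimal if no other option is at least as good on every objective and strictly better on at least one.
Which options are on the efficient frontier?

D1, D2, D3, D5, D6, D7, D8, D10

D1: not dominated.
D2: not dominated.
D3: not dominated.
D4: dominated by D8 (price 47.90≤51.76, network 15≥11, vCPUs 64≥36, memory 231≥206).
D5: not dominated (best memory).
D6: not dominated (best price).
D7: not dominated (best network).
D8: not dominated (best vCPUs).
D9: dominated by D8 (price 47.90≤62.18, network 15≥12, vCPUs 64≥62, memory 231≥118).
D10: not dominated.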